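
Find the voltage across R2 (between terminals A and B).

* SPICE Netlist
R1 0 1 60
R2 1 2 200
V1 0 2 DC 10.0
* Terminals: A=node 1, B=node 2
R1 and R2 are in series across V1 (node 0 → node 1 → node 2), and the output A–B is taken across R2, so this is a voltage divider.
Series current: I = V1/(R1 + R2) = 10/(60 + 200) = 10/260 = 0.03846 A
V_R2 = I × R2 = V1 × R2/(R1 + R2) = 10 × 200/260 = 7.692 V

Final answer: 7.692 V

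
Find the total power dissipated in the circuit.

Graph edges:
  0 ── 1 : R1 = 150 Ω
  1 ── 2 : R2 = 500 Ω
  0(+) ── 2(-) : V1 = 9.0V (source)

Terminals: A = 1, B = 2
Nodal analysis, taking node 2 as the 0 V reference.
Source V1 fixes V_0 = 9 V.
KCL at each unknown node (sum of currents leaving = 0; resistances in Ω):
  Node 1: (V_1 - 9)/150 + (V_1 - 0)/500 = 0
Collecting terms: 0.008667 × V_1 = 0.06  =>  V_1 = 6.923 V
Power in each resistor, P = (ΔV)²/R:
  P_R1 = (9 - 6.923)²/150 = 0.02876 W
  P_R2 = (6.923 - 0)²/500 = 0.09586 W
P_total = P_R1 + P_R2 = 0.1246 W

Final answer: 0.1246 W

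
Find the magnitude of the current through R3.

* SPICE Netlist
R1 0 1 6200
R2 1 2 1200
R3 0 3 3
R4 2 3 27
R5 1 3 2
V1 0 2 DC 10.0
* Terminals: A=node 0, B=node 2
Nodal analysis, taking node 2 as the 0 V reference.
Source V1 fixes V_0 = 10 V.
KCL at each unknown node (sum of currents leaving = 0; resistances in Ω):
  Node 1: (V_1 - 10)/6200 + (V_1 - 0)/1200 + (V_1 - V_3)/2 = 0
  Node 3: (V_3 - 10)/3 + (V_3 - 0)/27 + (V_3 - V_1)/2 = 0
Collecting terms (coefficients in siemens):
  0.501·V_1 - 0.5·V_3 = 0.001613
  0.8704·V_3 - 0.5·V_1 = 3.333
Determinant D = (0.501)(0.8704) - (-0.5)(-0.5) = 0.1861
V_1 = [(0.001613)(0.8704) - (-0.5)(3.333)]/D = 8.966 V
V_3 = [(0.501)(3.333) - (0.001613)(-0.5)]/D = 8.98 V
I_R3 = (V_0 - V_3)/R3 = (10 - 8.98)/3 = 0.3399 A
|I_R3| = 0.3399 A

Final answer: |I_R3| = 0.3399 A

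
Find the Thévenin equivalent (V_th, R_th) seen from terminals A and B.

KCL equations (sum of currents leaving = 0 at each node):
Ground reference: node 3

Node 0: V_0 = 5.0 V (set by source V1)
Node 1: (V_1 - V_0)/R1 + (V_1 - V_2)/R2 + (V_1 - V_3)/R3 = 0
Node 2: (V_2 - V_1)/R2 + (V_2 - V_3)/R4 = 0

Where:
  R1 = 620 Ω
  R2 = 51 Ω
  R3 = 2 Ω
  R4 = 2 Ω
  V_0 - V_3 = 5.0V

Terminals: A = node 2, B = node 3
Step 1 — V_th is the open-circuit voltage V_A - V_B (nothing connected across the terminals).
Nodal analysis, taking node 3 as the 0 V reference.
Source V1 fixes V_0 = 5 V.
KCL at each unknown node (sum of currents leaving = 0; resistances in Ω):
  Node 1: (V_1 - 5)/620 + (V_1 - V_2)/51 + (V_1 - 0)/2 = 0
  Node 2: (V_2 - V_1)/51 + (V_2 - 0)/2 = 0
Collecting terms (coefficients in siemens):
  0.5212·V_1 - 0.01961·V_2 = 0.008065
  0.5196·V_2 - 0.01961·V_1 = 0
Determinant D = (0.5212)(0.5196) - (-0.01961)(-0.01961) = 0.2704
V_1 = [(0.008065)(0.5196) - (-0.01961)(0)]/D = 0.01549 V
V_2 = [(0.5212)(0) - (0.008065)(-0.01961)]/D = 0.0005847 V
V_th = V_2 - V_3 = 0.0005847 - 0 = 0.0005847 V
Step 2 — R_th: zero the source — replace V1 by a short circuit (node 3 merges into node 0) — and find the resistance seen between A (node 2) and B (node 0).
Reduce the network between node 2 (A) and node 0 (B) by series/parallel combination:
  Rp1 = R1 ‖ R3 (parallel, both between nodes 0 and 1) = 1/(1/620 + 1/2) = 1.994 Ω
  Rs1 = R2 + Rp1 (series, joined only at node 1) = 51 + 1.994 = 52.99 Ω
  Rp2 = R4 ‖ Rs1 (parallel, both between nodes 0 and 2) = 1/(1/2 + 1/52.99) = 1.927 Ω
R_th = 1.927 Ω

Final answer: V_th = 0.0005847 V, R_th = 1.927 Ω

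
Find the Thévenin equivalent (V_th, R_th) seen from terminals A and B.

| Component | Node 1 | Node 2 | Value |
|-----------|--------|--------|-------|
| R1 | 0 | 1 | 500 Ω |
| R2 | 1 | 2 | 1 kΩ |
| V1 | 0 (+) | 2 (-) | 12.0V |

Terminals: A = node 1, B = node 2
Step 1 — V_th is the open-circuit voltage V_A - V_B (nothing connected across the terminals).
Nodal analysis, taking node 2 as the 0 V reference.
Source V1 fixes V_0 = 12 V.
KCL at each unknown node (sum of currents leaving = 0; resistances in Ω):
  Node 1: (V_1 - 12)/500 + (V_1 - 0)/1000 = 0
Collecting terms: 0.003 × V_1 = 0.024  =>  V_1 = 8 V
V_th = V_1 - V_2 = 8 - 0 = 8 V
Step 2 — R_th: zero the source — replace V1 by a short circuit (node 2 merges into node 0) — and find the resistance seen between A (node 1) and B (node 0).
Reduce the network between node 1 (A) and node 0 (B) by series/parallel combination:
  Rp1 = R1 ‖ R2 (parallel, both between nodes 0 and 1) = 1/(1/500 + 1/1000) = 333.3 Ω
R_th = 333.3 Ω

Final answer: V_th = 8 V, R_th = 333.3 Ω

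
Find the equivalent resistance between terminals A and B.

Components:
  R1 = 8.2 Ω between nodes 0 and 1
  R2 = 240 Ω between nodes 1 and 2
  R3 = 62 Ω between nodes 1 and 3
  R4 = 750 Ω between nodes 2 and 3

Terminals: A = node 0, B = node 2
Reduce the network between node 0 (A) and node 2 (B) by series/parallel combination:
  Rs1 = R3 + R4 (series, joined only at node 3) = 62 + 750 = 812 Ω
  Rp1 = R2 ‖ Rs1 (parallel, both between nodes 1 and 2) = 1/(1/240 + 1/812) = 185.2 Ω
  Rs2 = R1 + Rp1 (series, joined only at node 1) = 8.2 + 185.2 = 193.4 Ω
R_eq = 193.4 Ω

Final answer: 193.4 Ω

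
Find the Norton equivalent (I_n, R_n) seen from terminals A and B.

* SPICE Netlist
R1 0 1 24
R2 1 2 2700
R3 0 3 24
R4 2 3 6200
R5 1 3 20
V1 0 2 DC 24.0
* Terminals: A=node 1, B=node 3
Find the Thévenin equivalent first; then I_n = V_th/R_th and R_n = R_th.
Step 1 — V_th is the open-circuit voltage V_A - V_B (nothing connected across the terminals).
Nodal analysis, taking node 2 as the 0 V reference.
Source V1 fixes V_0 = 24 V.
KCL at each unknown node (sum of currents leaving = 0; resistances in Ω):
  Node 1: (V_1 - 24)/24 + (V_1 - 0)/2700 + (V_1 - V_3)/20 = 0
  Node 3: (V_3 - 24)/24 + (V_3 - 0)/6200 + (V_3 - V_1)/20 = 0
Collecting terms (coefficients in siemens):
  0.09204·V_1 - 0.05·V_3 = 1
  0.09183·V_3 - 0.05·V_1 = 1
Determinant D = (0.09204)(0.09183) - (-0.05)(-0.05) = 0.005952
V_1 = [(1)(0.09183) - (-0.05)(1)]/D = 23.83 V
V_3 = [(0.09204)(1) - (1)(-0.05)]/D = 23.87 V
V_th = V_1 - V_3 = 23.83 - 23.87 = -0.03513 V
Step 2 — R_th: zero the source — replace V1 by a short circuit (node 2 merges into node 0) — and find the resistance seen between A (node 1) and B (node 3).
Reduce the network between node 1 (A) and node 3 (B) by series/parallel combination:
  Rp1 = R1 ‖ R2 (parallel, both between nodes 0 and 1) = 1/(1/24 + 1/2700) = 23.79 Ω
  Rp2 = R3 ‖ R4 (parallel, both between nodes 0 and 3) = 1/(1/24 + 1/6200) = 23.91 Ω
  Rs1 = Rp1 + Rp2 (series, joined only at node 0) = 23.79 + 23.91 = 47.7 Ω
  Rp3 = R5 ‖ Rs1 (parallel, both between nodes 1 and 3) = 1/(1/20 + 1/47.7) = 14.09 Ω
R_th = 14.09 Ω
I_n = V_th/R_th = -0.03513/14.09 = -0.002493 A, and R_n = R_th = 14.09 Ω

Final answer: I_n = -0.002493 A, R_n = 14.09 Ω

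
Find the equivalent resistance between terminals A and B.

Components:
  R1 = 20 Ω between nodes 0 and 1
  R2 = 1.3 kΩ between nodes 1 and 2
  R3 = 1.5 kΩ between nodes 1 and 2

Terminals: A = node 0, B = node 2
Reduce the network between node 0 (A) and node 2 (B) by series/parallel combination:
  Rp1 = R2 ‖ R3 (parallel, both between nodes 1 and 2) = 1/(1/1300 + 1/1500) = 696.4 Ω
  Rs1 = R1 + Rp1 (series, joined only at node 1) = 20 + 696.4 = 716.4 Ω
R_eq = 716.4 Ω

Final answer: 716.4 Ω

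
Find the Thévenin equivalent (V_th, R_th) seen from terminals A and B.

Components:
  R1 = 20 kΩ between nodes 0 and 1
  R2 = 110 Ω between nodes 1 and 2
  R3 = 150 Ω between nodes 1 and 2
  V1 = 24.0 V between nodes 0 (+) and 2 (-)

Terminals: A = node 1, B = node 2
Step 1 — V_th is the open-circuit voltage V_A - V_B (nothing connected across the terminals).
Nodal analysis, taking node 2 as the 0 V reference.
Source V1 fixes V_0 = 24 V.
KCL at each unknown node (sum of currents leaving = 0; resistances in Ω):
  Node 1: (V_1 - 24)/20000 + (V_1 - 0)/110 + (V_1 - 0)/150 = 0
Collecting terms: 0.01581 × V_1 = 0.0012  =>  V_1 = 0.07591 V
V_th = V_1 - V_2 = 0.07591 - 0 = 0.07591 V
Step 2 — R_th: zero the source — replace V1 by a short circuit (node 2 merges into node 0) — and find the resistance seen between A (node 1) and B (node 0).
Reduce the network between node 1 (A) and node 0 (B) by series/parallel combination:
  Rp1 = R1 ‖ R2 ‖ R3 (parallel, all between nodes 0 and 1) = 1/(1/20000 + 1/110 + 1/150) = 63.26 Ω
R_th = 63.26 Ω

Final answer: V_th = 0.07591 V, R_th = 63.26 Ω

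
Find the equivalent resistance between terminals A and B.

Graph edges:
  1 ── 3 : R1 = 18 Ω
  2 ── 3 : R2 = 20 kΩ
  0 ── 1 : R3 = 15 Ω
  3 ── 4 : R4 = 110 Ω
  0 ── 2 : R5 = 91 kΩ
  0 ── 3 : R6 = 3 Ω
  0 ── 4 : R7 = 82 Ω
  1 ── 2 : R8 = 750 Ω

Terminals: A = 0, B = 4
The network is not a plain series/parallel combination. Inject a 1 A test current into terminal A (node 0) and return it from terminal B (node 4); then R_eq = V_A / (1 A).
Nodal analysis, taking node 4 as the 0 V reference.
Current source I_test pushes 1 A into node 0 and draws it out of node 4.
KCL at each unknown node (sum of currents leaving = 0; resistances in Ω):
  Node 0: (V_0 - V_1)/15 + (V_0 - V_2)/91000 + (V_0 - V_3)/3 + (V_0 - 0)/82 - 1 = 0
  Node 1: (V_1 - V_0)/15 + (V_1 - V_3)/18 + (V_1 - V_2)/750 = 0
  Node 2: (V_2 - V_0)/91000 + (V_2 - V_1)/750 + (V_2 - V_3)/20000 = 0
  Node 3: (V_3 - V_0)/3 + (V_3 - V_1)/18 + (V_3 - V_2)/20000 + (V_3 - 0)/110 = 0
Collecting terms (coefficients in siemens):
  0.4122·V_0 - 0.06667·V_1 - 0.00001099·V_2 - 0.3333·V_3 = 1
  0.1236·V_1 - 0.06667·V_0 - 0.001333·V_2 - 0.05556·V_3 = 0
  0.001394·V_2 - 0.00001099·V_0 - 0.001333·V_1 - 0.00005·V_3 = 0
  0.398·V_3 - 0.3333·V_0 - 0.05556·V_1 - 0.00005·V_2 = 0
Solving these 4 simultaneous equations (Gaussian elimination) gives:
  V_0 = 47.47 V, V_1 = 46.95 V, V_2 = 46.93 V, V_3 = 46.32 V
R_eq = V_0 / 1 A = 47.47 Ω

Final answer: 47.47 Ω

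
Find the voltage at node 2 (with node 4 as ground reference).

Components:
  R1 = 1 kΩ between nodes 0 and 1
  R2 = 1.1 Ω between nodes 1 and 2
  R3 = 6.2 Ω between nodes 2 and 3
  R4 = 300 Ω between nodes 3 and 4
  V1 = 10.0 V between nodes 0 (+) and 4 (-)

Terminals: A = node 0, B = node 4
Nodal analysis, taking node 4 as the 0 V reference.
Source V1 fixes V_0 = 10 V.
KCL at each unknown node (sum of currents leaving = 0; resistances in Ω):
  Node 1: (V_1 - 10)/1000 + (V_1 - V_2)/1.1 = 0
  Node 2: (V_2 - V_1)/1.1 + (V_2 - V_3)/6.2 = 0
  Node 3: (V_3 - V_2)/6.2 + (V_3 - 0)/300 = 0
Collecting terms (coefficients in siemens):
  0.9101·V_1 - 0.9091·V_2 = 0.01
  1.07·V_2 - 0.9091·V_1 - 0.1613·V_3 = 0
  0.1646·V_3 - 0.1613·V_2 = 0
Solving these 3 simultaneous equations (Gaussian elimination) gives:
  V_1 = 2.351 V, V_2 = 2.342 V, V_3 = 2.295 V
The requested potential is V_2 = 2.342 V.

Final answer: V_2 = 2.342 V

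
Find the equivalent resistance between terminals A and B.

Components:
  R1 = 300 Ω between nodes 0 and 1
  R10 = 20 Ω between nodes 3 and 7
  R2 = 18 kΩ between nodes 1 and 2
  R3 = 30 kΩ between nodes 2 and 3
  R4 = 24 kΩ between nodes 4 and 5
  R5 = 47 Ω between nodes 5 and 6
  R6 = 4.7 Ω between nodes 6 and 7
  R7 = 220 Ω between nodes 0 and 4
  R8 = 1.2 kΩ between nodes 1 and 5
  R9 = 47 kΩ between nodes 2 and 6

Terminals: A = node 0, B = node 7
The network is not a plain series/parallel combination. Inject a 1 A test current into terminal A (node 0) and return it from terminal B (node 7); then R_eq = V_A / (1 A).
Nodal analysis, taking node 7 as the 0 V reference.
Current source I_test pushes 1 A into node 0 and draws it out of node 7.
KCL at each unknown node (sum of currents leaving = 0; resistances in Ω):
  Node 0: (V_0 - V_1)/300 + (V_0 - V_4)/220 - 1 = 0
  Node 1: (V_1 - V_0)/300 + (V_1 - V_2)/18000 + (V_1 - V_5)/1200 = 0
  Node 2: (V_2 - V_1)/18000 + (V_2 - V_3)/30000 + (V_2 - V_6)/47000 = 0
  Node 3: (V_3 - V_2)/30000 + (V_3 - 0)/20 = 0
  Node 4: (V_4 - V_0)/220 + (V_4 - V_5)/24000 = 0
  Node 5: (V_5 - V_1)/1200 + (V_5 - V_4)/24000 + (V_5 - V_6)/47 = 0
  Node 6: (V_6 - V_2)/47000 + (V_6 - V_5)/47 + (V_6 - 0)/4.7 = 0
Collecting terms (coefficients in siemens):
  0.007879·V_0 - 0.003333·V_1 - 0.004545·V_4 = 1
  0.004222·V_1 - 0.003333·V_0 - 0.00005556·V_2 - 0.0008333·V_5 = 0
  0.0001102·V_2 - 0.00005556·V_1 - 0.00003333·V_3 - 0.00002128·V_6 = 0
  0.05003·V_3 - 0.00003333·V_2 = 0
  0.004587·V_4 - 0.004545·V_0 - 0.00004167·V_5 = 0
  0.02215·V_5 - 0.0008333·V_1 - 0.00004167·V_4 - 0.02128·V_6 = 0
  0.2341·V_6 - 0.00002128·V_2 - 0.02128·V_5 = 0
Solving these 7 simultaneous equations (Gaussian elimination) gives:
  V_0 = 1427 V, V_1 = 1144 V, V_2 = 578 V, V_3 = 0.3851 V
  V_4 = 1415 V, V_5 = 50.13 V, V_6 = 4.61 V
R_eq = V_0 / 1 A = 1427 Ω = 1.427 kΩ

Final answer: 1.427 kΩ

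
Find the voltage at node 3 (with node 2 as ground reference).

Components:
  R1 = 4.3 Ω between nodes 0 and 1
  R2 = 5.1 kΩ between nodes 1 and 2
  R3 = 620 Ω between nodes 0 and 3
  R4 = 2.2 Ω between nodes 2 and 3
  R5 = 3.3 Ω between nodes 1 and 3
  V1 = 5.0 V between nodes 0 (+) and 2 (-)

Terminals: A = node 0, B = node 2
Nodal analysis, taking node 2 as the 0 V reference.
Source V1 fixes V_0 = 5 V.
KCL at each unknown node (sum of currents leaving = 0; resistances in Ω):
  Node 1: (V_1 - 5)/4.3 + (V_1 - 0)/5100 + (V_1 - V_3)/3.3 = 0
  Node 3: (V_3 - 5)/620 + (V_3 - 0)/2.2 + (V_3 - V_1)/3.3 = 0
Collecting terms (coefficients in siemens):
  0.5358·V_1 - 0.303·V_3 = 1.163
  0.7592·V_3 - 0.303·V_1 = 0.008065
Determinant D = (0.5358)(0.7592) - (-0.303)(-0.303) = 0.3149
V_1 = [(1.163)(0.7592) - (-0.303)(0.008065)]/D = 2.811 V
V_3 = [(0.5358)(0.008065) - (1.163)(-0.303)]/D = 1.133 V
The requested potential is V_3 = 1.133 V.

Final answer: V_3 = 1.133 V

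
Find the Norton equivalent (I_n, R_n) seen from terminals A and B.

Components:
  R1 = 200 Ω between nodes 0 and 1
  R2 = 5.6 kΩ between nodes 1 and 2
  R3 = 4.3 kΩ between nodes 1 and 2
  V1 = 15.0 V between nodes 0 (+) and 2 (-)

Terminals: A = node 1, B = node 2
Find the Thévenin equivalent first; then I_n = V_th/R_th and R_n = R_th.
Step 1 — V_th is the open-circuit voltage V_A - V_B (nothing connected across the terminals).
Nodal analysis, taking node 2 as the 0 V reference.
Source V1 fixes V_0 = 15 V.
KCL at each unknown node (sum of currents leaving = 0; resistances in Ω):
  Node 1: (V_1 - 15)/200 + (V_1 - 0)/5600 + (V_1 - 0)/4300 = 0
Collecting terms: 0.005411 × V_1 = 0.075  =>  V_1 = 13.86 V
V_th = V_1 - V_2 = 13.86 - 0 = 13.86 V
Step 2 — R_th: zero the source — replace V1 by a short circuit (node 2 merges into node 0) — and find the resistance seen between A (node 1) and B (node 0).
Reduce the network between node 1 (A) and node 0 (B) by series/parallel combination:
  Rp1 = R1 ‖ R2 ‖ R3 (parallel, all between nodes 0 and 1) = 1/(1/200 + 1/5600 + 1/4300) = 184.8 Ω
R_th = 184.8 Ω
I_n = V_th/R_th = 13.86/184.8 = 0.075 A, and R_n = R_th = 184.8 Ω

Final answer: I_n = 0.075 A, R_n = 184.8 Ω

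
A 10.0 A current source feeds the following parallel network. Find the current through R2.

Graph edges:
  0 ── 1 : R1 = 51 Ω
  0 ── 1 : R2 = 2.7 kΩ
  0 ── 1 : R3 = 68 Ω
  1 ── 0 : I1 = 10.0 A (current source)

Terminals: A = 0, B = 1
All resistors sit directly between nodes 0 and 1, so they are in parallel and share one voltage V; the full source current 10 A splits among them.
1/R_par = 1/51 + 1/2700 + 1/68 = 0.03468 S  =>  R_par = 28.83 Ω
V = I × R_par = 10 × 28.83 = 288.3 V
I_R2 = V/R2 = 288.3/2700 = 0.1068 A

Final answer: 0.1068 A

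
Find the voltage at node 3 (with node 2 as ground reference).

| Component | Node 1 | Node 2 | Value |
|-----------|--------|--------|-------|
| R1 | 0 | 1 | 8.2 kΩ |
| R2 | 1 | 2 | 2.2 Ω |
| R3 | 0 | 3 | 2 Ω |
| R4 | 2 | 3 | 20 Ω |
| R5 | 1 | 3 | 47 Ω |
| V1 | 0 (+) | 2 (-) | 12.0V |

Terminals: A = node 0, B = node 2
Nodal analysis, taking node 2 as the 0 V reference.
Source V1 fixes V_0 = 12 V.
KCL at each unknown node (sum of currents leaving = 0; resistances in Ω):
  Node 1: (V_1 - 12)/8200 + (V_1 - 0)/2.2 + (V_1 - V_3)/47 = 0
  Node 3: (V_3 - 12)/2 + (V_3 - 0)/20 + (V_3 - V_1)/47 = 0
Collecting terms (coefficients in siemens):
  0.4759·V_1 - 0.02128·V_3 = 0.001463
  0.5713·V_3 - 0.02128·V_1 = 6
Determinant D = (0.4759)(0.5713) - (-0.02128)(-0.02128) = 0.2714
V_1 = [(0.001463)(0.5713) - (-0.02128)(6)]/D = 0.4734 V
V_3 = [(0.4759)(6) - (0.001463)(-0.02128)]/D = 10.52 V
The requested potential is V_3 = 10.52 V.

Final answer: V_3 = 10.52 V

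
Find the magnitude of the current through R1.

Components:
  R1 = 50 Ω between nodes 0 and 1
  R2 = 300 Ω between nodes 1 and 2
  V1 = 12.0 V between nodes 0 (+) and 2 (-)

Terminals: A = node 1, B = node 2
Nodal analysis, taking node 2 as the 0 V reference.
Source V1 fixes V_0 = 12 V.
KCL at each unknown node (sum of currents leaving = 0; resistances in Ω):
  Node 1: (V_1 - 12)/50 + (V_1 - 0)/300 = 0
Collecting terms: 0.02333 × V_1 = 0.24  =>  V_1 = 10.29 V
I_R1 = (V_0 - V_1)/R1 = (12 - 10.29)/50 = 0.03429 A
|I_R1| = 0.03429 A

Final answer: |I_R1| = 0.03429 A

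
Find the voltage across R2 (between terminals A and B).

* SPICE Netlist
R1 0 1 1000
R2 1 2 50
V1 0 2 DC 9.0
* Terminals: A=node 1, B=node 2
R1 and R2 are in series across V1 (node 0 → node 1 → node 2), and the output A–B is taken across R2, so this is a voltage divider.
Series current: I = V1/(R1 + R2) = 9/(1000 + 50) = 9/1050 = 0.008571 A
V_R2 = I × R2 = V1 × R2/(R1 + R2) = 9 × 50/1050 = 0.4286 V

Final answer: 0.4286 V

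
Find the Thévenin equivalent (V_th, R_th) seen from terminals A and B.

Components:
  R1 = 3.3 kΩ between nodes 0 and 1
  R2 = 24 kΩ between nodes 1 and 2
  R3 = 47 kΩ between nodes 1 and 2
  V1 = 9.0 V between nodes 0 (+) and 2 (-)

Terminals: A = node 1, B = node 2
Step 1 — V_th is the open-circuit voltage V_A - V_B (nothing connected across the terminals).
Nodal analysis, taking node 2 as the 0 V reference.
Source V1 fixes V_0 = 9 V.
KCL at each unknown node (sum of currents leaving = 0; resistances in Ω):
  Node 1: (V_1 - 9)/3300 + (V_1 - 0)/24000 + (V_1 - 0)/47000 = 0
Collecting terms: 0.000366 × V_1 = 0.002727  =>  V_1 = 7.452 V
V_th = V_1 - V_2 = 7.452 - 0 = 7.452 V
Step 2 — R_th: zero the source — replace V1 by a short circuit (node 2 merges into node 0) — and find the resistance seen between A (node 1) and B (node 0).
Reduce the network between node 1 (A) and node 0 (B) by series/parallel combination:
  Rp1 = R1 ‖ R2 ‖ R3 (parallel, all between nodes 0 and 1) = 1/(1/3300 + 1/24000 + 1/47000) = 2732 Ω
R_th = 2.732 kΩ

Final answer: V_th = 7.452 V, R_th = 2.732 kΩ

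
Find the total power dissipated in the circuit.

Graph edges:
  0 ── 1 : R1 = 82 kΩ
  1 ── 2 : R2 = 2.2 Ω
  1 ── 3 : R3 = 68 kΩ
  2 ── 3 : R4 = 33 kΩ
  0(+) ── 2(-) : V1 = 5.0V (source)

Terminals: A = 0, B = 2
Nodal analysis, taking node 2 as the 0 V reference.
Source V1 fixes V_0 = 5 V.
KCL at each unknown node (sum of currents leaving = 0; resistances in Ω):
  Node 1: (V_1 - 5)/82000 + (V_1 - 0)/2.2 + (V_1 - V_3)/68000 = 0
  Node 3: (V_3 - V_1)/68000 + (V_3 - 0)/33000 = 0
Collecting terms (coefficients in siemens):
  0.4546·V_1 - 0.00001471·V_3 = 0.00006098
  0.00004501·V_3 - 0.00001471·V_1 = 0
Determinant D = (0.4546)(0.00004501) - (-0.00001471)(-0.00001471) = 0.00002046
V_1 = [(0.00006098)(0.00004501) - (-0.00001471)(0)]/D = 0.0001341 V
V_3 = [(0.4546)(0) - (0.00006098)(-0.00001471)]/D = 0.00004383 V
Power in each resistor, P = (ΔV)²/R:
  P_R1 = (5 - 0.0001341)²/82000 = 0.0003049 W
  P_R2 = (0.0001341 - 0)²/2.2 = 0.000000008179 W
  P_R3 = (0.0001341 - 0.00004383)²/68000 = 0.0000000000001199 W
  P_R4 = (0 - 0.00004383)²/33000 = 0.00000000000005821 W
P_total = P_R1 + P_R2 + P_R3 + P_R4 = 0.0003049 W

Final answer: 0.0003049 W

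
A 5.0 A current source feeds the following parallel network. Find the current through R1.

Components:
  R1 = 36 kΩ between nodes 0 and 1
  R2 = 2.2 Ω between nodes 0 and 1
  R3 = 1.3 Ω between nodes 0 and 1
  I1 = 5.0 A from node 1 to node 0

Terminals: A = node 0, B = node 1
All resistors sit directly between nodes 0 and 1, so they are in parallel and share one voltage V; the full source current 5 A splits among them.
1/R_par = 1/36000 + 1/2.2 + 1/1.3 = 1.224 S  =>  R_par = 0.8171 Ω
V = I × R_par = 5 × 0.8171 = 4.086 V
I_R1 = V/R1 = 4.086/36000 = 0.0001135 A

Final answer: 0.0001135 A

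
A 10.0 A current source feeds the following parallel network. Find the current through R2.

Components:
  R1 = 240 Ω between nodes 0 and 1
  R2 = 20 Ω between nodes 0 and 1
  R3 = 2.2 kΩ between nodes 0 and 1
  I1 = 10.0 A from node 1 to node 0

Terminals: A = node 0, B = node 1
All resistors sit directly between nodes 0 and 1, so they are in parallel and share one voltage V; the full source current 10 A splits among them.
1/R_par = 1/240 + 1/20 + 1/2200 = 0.05462 S  =>  R_par = 18.31 Ω
V = I × R_par = 10 × 18.31 = 183.1 V
I_R2 = V/R2 = 183.1/20 = 9.154 A

Final answer: 9.154 A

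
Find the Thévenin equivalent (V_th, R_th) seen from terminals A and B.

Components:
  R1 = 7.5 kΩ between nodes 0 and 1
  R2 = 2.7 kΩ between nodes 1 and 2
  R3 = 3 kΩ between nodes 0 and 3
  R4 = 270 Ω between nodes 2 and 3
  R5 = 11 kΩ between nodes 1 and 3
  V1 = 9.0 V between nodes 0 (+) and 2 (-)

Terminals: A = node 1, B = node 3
Step 1 — V_th is the open-circuit voltage V_A - V_B (nothing connected across the terminals).
Nodal analysis, taking node 2 as the 0 V reference.
Source V1 fixes V_0 = 9 V.
KCL at each unknown node (sum of currents leaving = 0; resistances in Ω):
  Node 1: (V_1 - 9)/7500 + (V_1 - 0)/2700 + (V_1 - V_3)/11000 = 0
  Node 3: (V_3 - 9)/3000 + (V_3 - 0)/270 + (V_3 - V_1)/11000 = 0
Collecting terms (coefficients in siemens):
  0.0005946·V_1 - 0.00009091·V_3 = 0.0012
  0.004128·V_3 - 0.00009091·V_1 = 0.003
Determinant D = (0.0005946)(0.004128) - (-0.00009091)(-0.00009091) = 0.000002446
V_1 = [(0.0012)(0.004128) - (-0.00009091)(0.003)]/D = 2.136 V
V_3 = [(0.0005946)(0.003) - (0.0012)(-0.00009091)]/D = 0.7738 V
V_th = V_1 - V_3 = 2.136 - 0.7738 = 1.363 V
Step 2 — R_th: zero the source — replace V1 by a short circuit (node 2 merges into node 0) — and find the resistance seen between A (node 1) and B (node 3).
Reduce the network between node 1 (A) and node 3 (B) by series/parallel combination:
  Rp1 = R1 ‖ R2 (parallel, both between nodes 0 and 1) = 1/(1/7500 + 1/2700) = 1985 Ω
  Rp2 = R3 ‖ R4 (parallel, both between nodes 0 and 3) = 1/(1/3000 + 1/270) = 247.7 Ω
  Rs1 = Rp1 + Rp2 (series, joined only at node 0) = 1985 + 247.7 = 2233 Ω
  Rp3 = R5 ‖ Rs1 (parallel, both between nodes 1 and 3) = 1/(1/11000 + 1/2233) = 1856 Ω
R_th = 1.856 kΩ

Final answer: V_th = 1.363 V, R_th = 1.856 kΩ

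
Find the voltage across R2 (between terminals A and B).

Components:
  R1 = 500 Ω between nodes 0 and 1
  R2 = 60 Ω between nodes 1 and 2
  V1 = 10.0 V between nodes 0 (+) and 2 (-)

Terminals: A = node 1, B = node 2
R1 and R2 are in series across V1 (node 0 → node 1 → node 2), and the output A–B is taken across R2, so this is a voltage divider.
Series current: I = V1/(R1 + R2) = 10/(500 + 60) = 10/560 = 0.01786 A
V_R2 = I × R2 = V1 × R2/(R1 + R2) = 10 × 60/560 = 1.071 V

Final answer: 1.071 V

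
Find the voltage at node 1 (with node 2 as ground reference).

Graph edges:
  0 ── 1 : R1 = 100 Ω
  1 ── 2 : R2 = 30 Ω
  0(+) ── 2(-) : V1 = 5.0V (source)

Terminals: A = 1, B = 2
Nodal analysis, taking node 2 as the 0 V reference.
Source V1 fixes V_0 = 5 V.
KCL at each unknown node (sum of currents leaving = 0; resistances in Ω):
  Node 1: (V_1 - 5)/100 + (V_1 - 0)/30 = 0
Collecting terms: 0.04333 × V_1 = 0.05  =>  V_1 = 1.154 V
The requested potential is V_1 = 1.154 V.

Final answer: V_1 = 1.154 V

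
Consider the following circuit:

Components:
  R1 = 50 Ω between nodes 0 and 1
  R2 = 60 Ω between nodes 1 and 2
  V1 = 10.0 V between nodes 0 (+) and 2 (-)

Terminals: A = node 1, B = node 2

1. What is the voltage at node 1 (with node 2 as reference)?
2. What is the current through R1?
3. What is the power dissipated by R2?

Nodal analysis, taking node 2 as the 0 V reference.
Source V1 fixes V_0 = 10 V.
KCL at each unknown node (sum of currents leaving = 0; resistances in Ω):
  Node 1: (V_1 - 10)/50 + (V_1 - 0)/60 = 0
Collecting terms: 0.03667 × V_1 = 0.2  =>  V_1 = 5.455 V
Part 1:
  Read off the nodal solution: V_1 = 5.455 V
Part 2:
  I_R1 = (V_0 - V_1)/R1 = (10 - 5.455)/50 = 0.09091 A
  Magnitude: I_R1 = 0.09091 A
Part 3:
  I_R2 = (V_1 - V_2)/R2 = (5.455 - 0)/60 = 0.09091 A
  P_R2 = I_R2² × R2 = (0.09091)² × 60 = 0.4959 W

Final answers:
1. V_1 = 5.455 V
2. I_R1 = 0.09091 A
3. P_R2 = 0.4959 W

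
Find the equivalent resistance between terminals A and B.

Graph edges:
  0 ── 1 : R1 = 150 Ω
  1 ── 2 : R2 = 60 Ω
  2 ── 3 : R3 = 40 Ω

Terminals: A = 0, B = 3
Reduce the network between node 0 (A) and node 3 (B) by series/parallel combination:
  Rs1 = R1 + R2 (series, joined only at node 1) = 150 + 60 = 210 Ω
  Rs2 = R3 + Rs1 (series, joined only at node 2) = 40 + 210 = 250 Ω
R_eq = 250 Ω

Final answer: 250 Ω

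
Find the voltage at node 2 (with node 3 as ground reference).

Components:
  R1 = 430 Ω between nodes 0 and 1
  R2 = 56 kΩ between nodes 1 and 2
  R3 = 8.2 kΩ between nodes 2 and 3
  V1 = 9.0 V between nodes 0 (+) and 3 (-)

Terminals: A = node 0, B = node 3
Nodal analysis, taking node 3 as the 0 V reference.
Source V1 fixes V_0 = 9 V.
KCL at each unknown node (sum of currents leaving = 0; resistances in Ω):
  Node 1: (V_1 - 9)/430 + (V_1 - V_2)/56000 = 0
  Node 2: (V_2 - V_1)/56000 + (V_2 - 0)/8200 = 0
Collecting terms (coefficients in siemens):
  0.002343·V_1 - 0.00001786·V_2 = 0.02093
  0.0001398·V_2 - 0.00001786·V_1 = 0
Determinant D = (0.002343)(0.0001398) - (-0.00001786)(-0.00001786) = 0.0000003273
V_1 = [(0.02093)(0.0001398) - (-0.00001786)(0)]/D = 8.94 V
V_2 = [(0.002343)(0) - (0.02093)(-0.00001786)]/D = 1.142 V
The requested potential is V_2 = 1.142 V.

Final answer: V_2 = 1.142 V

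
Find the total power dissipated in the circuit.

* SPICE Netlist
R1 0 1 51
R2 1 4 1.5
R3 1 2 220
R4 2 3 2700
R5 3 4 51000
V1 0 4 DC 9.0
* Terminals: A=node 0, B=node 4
Nodal analysis, taking node 4 as the 0 V reference.
Source V1 fixes V_0 = 9 V.
KCL at each unknown node (sum of currents leaving = 0; resistances in Ω):
  Node 1: (V_1 - 9)/51 + (V_1 - 0)/1.5 + (V_1 - V_2)/220 = 0
  Node 2: (V_2 - V_1)/220 + (V_2 - V_3)/2700 = 0
  Node 3: (V_3 - V_2)/2700 + (V_3 - 0)/51000 = 0
Collecting terms (coefficients in siemens):
  0.6908·V_1 - 0.004545·V_2 = 0.1765
  0.004916·V_2 - 0.004545·V_1 - 0.0003704·V_3 = 0
  0.00039·V_3 - 0.0003704·V_2 = 0
Solving these 3 simultaneous equations (Gaussian elimination) gives:
  V_1 = 0.2571 V, V_2 = 0.2561 V, V_3 = 0.2432 V
Power in each resistor, P = (ΔV)²/R:
  P_R1 = (9 - 0.2571)²/51 = 1.499 W
  P_R2 = (0.2571 - 0)²/1.5 = 0.04408 W
  P_R3 = (0.2571 - 0.2561)²/220 = 0.000000005003 W
  P_R4 = (0.2561 - 0.2432)²/2700 = 0.0000000614 W
  P_R5 = (0.2432 - 0)²/51000 = 0.00000116 W
P_total = P_R1 + P_R2 + P_R3 + P_R4 + P_R5 = 1.543 W

Final answer: 1.543 W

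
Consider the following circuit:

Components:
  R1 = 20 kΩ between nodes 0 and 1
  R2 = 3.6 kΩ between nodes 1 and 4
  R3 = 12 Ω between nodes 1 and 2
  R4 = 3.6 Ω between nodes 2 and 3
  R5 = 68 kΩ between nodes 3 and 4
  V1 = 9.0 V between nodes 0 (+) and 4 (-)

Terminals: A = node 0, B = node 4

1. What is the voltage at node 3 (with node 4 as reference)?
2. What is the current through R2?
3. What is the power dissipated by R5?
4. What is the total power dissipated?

Nodal analysis, taking node 4 as the 0 V reference.
Source V1 fixes V_0 = 9 V.
KCL at each unknown node (sum of currents leaving = 0; resistances in Ω):
  Node 1: (V_1 - 9)/20000 + (V_1 - 0)/3600 + (V_1 - V_2)/12 = 0
  Node 2: (V_2 - V_1)/12 + (V_2 - V_3)/3.6 = 0
  Node 3: (V_3 - V_2)/3.6 + (V_3 - 0)/68000 = 0
Collecting terms (coefficients in siemens):
  0.08366·V_1 - 0.08333·V_2 = 0.00045
  0.3611·V_2 - 0.08333·V_1 - 0.2778·V_3 = 0
  0.2778·V_3 - 0.2778·V_2 = 0
Solving these 3 simultaneous equations (Gaussian elimination) gives:
  V_1 = 1.314 V, V_2 = 1.314 V, V_3 = 1.314 V
Part 1:
  Read off the nodal solution: V_3 = 1.314 V
Part 2:
  I_R2 = (V_1 - V_4)/R2 = (1.314 - 0)/3600 = 0.000365 A
  Magnitude: I_R2 = 0.000365 A
Part 3:
  I_R5 = (V_3 - V_4)/R5 = (1.314 - 0)/68000 = 0.00001932 A
  P_R5 = I_R5² × R5 = (0.00001932)² × 68000 = 0.00002538 W
Part 4:
  Power in each resistor, P = (ΔV)²/R:
    P_R1 = (9 - 1.314)²/20000 = 0.002954 W
    P_R2 = (1.314 - 0)²/3600 = 0.0004796 W
    P_R3 = (1.314 - 1.314)²/12 = 0.000000004478 W
    P_R4 = (1.314 - 1.314)²/3.6 = 0.000000001344 W
    P_R5 = (1.314 - 0)²/68000 = 0.00002538 W
  P_total = P_R1 + P_R2 + P_R3 + P_R4 + P_R5 = 0.003459 W

Final answers:
1. V_3 = 1.314 V
2. I_R2 = 0.000365 A
3. P_R5 = 2.538e-05 W
4. P_total = 0.003459 W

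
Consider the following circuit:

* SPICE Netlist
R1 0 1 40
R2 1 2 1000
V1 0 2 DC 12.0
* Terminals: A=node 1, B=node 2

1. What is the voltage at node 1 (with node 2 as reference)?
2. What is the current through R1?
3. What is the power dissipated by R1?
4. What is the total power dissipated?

Nodal analysis, taking node 2 as the 0 V reference.
Source V1 fixes V_0 = 12 V.
KCL at each unknown node (sum of currents leaving = 0; resistances in Ω):
  Node 1: (V_1 - 12)/40 + (V_1 - 0)/1000 = 0
Collecting terms: 0.026 × V_1 = 0.3  =>  V_1 = 11.54 V
Part 1:
  Read off the nodal solution: V_1 = 11.54 V
Part 2:
  I_R1 = (V_0 - V_1)/R1 = (12 - 11.54)/40 = 0.01154 A
  Magnitude: I_R1 = 0.01154 A
Part 3:
  I_R1 = (V_0 - V_1)/R1 = (12 - 11.54)/40 = 0.01154 A
  P_R1 = I_R1² × R1 = (0.01154)² × 40 = 0.005325 W
Part 4:
  Power in each resistor, P = (ΔV)²/R:
    P_R1 = (12 - 11.54)²/40 = 0.005325 W
    P_R2 = (11.54 - 0)²/1000 = 0.1331 W
  P_total = P_R1 + P_R2 = 0.1385 W

Final answers:
1. V_1 = 11.54 V
2. I_R1 = 0.01154 A
3. P_R1 = 0.005325 W
4. P_total = 0.1385 W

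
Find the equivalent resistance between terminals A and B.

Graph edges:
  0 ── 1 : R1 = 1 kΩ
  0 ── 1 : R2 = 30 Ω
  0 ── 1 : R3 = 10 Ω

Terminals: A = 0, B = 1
Reduce the network between node 0 (A) and node 1 (B) by series/parallel combination:
  Rp1 = R1 ‖ R2 ‖ R3 (parallel, all between nodes 0 and 1) = 1/(1/1000 + 1/30 + 1/10) = 7.444 Ω
R_eq = 7.444 Ω

Final answer: 7.444 Ω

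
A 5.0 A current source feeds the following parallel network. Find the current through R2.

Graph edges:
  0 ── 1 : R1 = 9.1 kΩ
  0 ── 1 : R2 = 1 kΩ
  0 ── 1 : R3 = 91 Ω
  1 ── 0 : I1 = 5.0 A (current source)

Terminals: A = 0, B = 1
All resistors sit directly between nodes 0 and 1, so they are in parallel and share one voltage V; the full source current 5 A splits among them.
1/R_par = 1/9100 + 1/1000 + 1/91 = 0.0121 S  =>  R_par = 82.65 Ω
V = I × R_par = 5 × 82.65 = 413.3 V
I_R2 = V/R2 = 413.3/1000 = 0.4133 A

Final answer: 0.4133 A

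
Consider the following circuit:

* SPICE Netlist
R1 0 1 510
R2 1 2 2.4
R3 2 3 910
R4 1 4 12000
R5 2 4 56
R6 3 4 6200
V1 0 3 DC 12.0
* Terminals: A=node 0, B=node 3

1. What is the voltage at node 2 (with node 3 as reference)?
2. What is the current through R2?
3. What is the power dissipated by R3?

Nodal analysis, taking node 3 as the 0 V reference.
Source V1 fixes V_0 = 12 V.
KCL at each unknown node (sum of currents leaving = 0; resistances in Ω):
  Node 1: (V_1 - 12)/510 + (V_1 - V_2)/2.4 + (V_1 - V_4)/12000 = 0
  Node 2: (V_2 - V_1)/2.4 + (V_2 - 0)/910 + (V_2 - V_4)/56 = 0
  Node 4: (V_4 - V_1)/12000 + (V_4 - V_2)/56 + (V_4 - 0)/6200 = 0
Collecting terms (coefficients in siemens):
  0.4187·V_1 - 0.4167·V_2 - 0.00008333·V_4 = 0.02353
  0.4356·V_2 - 0.4167·V_1 - 0.01786·V_4 = 0
  0.0181·V_4 - 0.00008333·V_1 - 0.01786·V_2 = 0
Solving these 3 simultaneous equations (Gaussian elimination) gives:
  V_1 = 7.317 V, V_2 = 7.295 V, V_4 = 7.23 V
Part 1:
  Read off the nodal solution: V_2 = 7.295 V
Part 2:
  I_R2 = (V_1 - V_2)/R2 = (7.317 - 7.295)/2.4 = 0.009175 A
  Magnitude: I_R2 = 0.009175 A
Part 3:
  I_R3 = (V_2 - V_3)/R3 = (7.295 - 0)/910 = 0.008016 A
  P_R3 = I_R3² × R3 = (0.008016)² × 910 = 0.05848 W

Final answers:
1. V_2 = 7.295 V
2. I_R2 = 0.009175 A
3. P_R3 = 0.05848 W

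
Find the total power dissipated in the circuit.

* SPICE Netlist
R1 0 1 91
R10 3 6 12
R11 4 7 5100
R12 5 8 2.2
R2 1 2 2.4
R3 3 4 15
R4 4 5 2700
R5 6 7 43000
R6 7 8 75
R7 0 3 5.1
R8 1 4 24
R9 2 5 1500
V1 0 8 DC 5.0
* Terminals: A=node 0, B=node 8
Nodal analysis, taking node 8 as the 0 V reference.
Source V1 fixes V_0 = 5 V.
KCL at each unknown node (sum of currents leaving = 0; resistances in Ω):
  Node 1: (V_1 - 5)/91 + (V_1 - V_2)/2.4 + (V_1 - V_4)/24 = 0
  Node 2: (V_2 - V_1)/2.4 + (V_2 - V_5)/1500 = 0
  Node 3: (V_3 - V_4)/15 + (V_3 - 5)/5.1 + (V_3 - V_6)/12 = 0
  Node 4: (V_4 - V_3)/15 + (V_4 - V_5)/2700 + (V_4 - V_1)/24 + (V_4 - V_7)/5100 = 0
  Node 5: (V_5 - V_4)/2700 + (V_5 - V_2)/1500 + (V_5 - 0)/2.2 = 0
  Node 6: (V_6 - V_7)/43000 + (V_6 - V_3)/12 = 0
  Node 7: (V_7 - V_6)/43000 + (V_7 - 0)/75 + (V_7 - V_4)/5100 = 0
Collecting terms (coefficients in siemens):
  0.4693·V_1 - 0.4167·V_2 - 0.04167·V_4 = 0.05495
  0.4173·V_2 - 0.4167·V_1 - 0.0006667·V_5 = 0
  0.3461·V_3 - 0.06667·V_4 - 0.08333·V_6 = 0.9804
  0.1089·V_4 - 0.04167·V_1 - 0.06667·V_3 - 0.0003704·V_5 - 0.0001961·V_7 = 0
  0.4556·V_5 - 0.0006667·V_2 - 0.0003704·V_4 = 0
  0.08336·V_6 - 0.08333·V_3 - 0.00002326·V_7 = 0
  0.01355·V_7 - 0.0001961·V_4 - 0.00002326·V_6 = 0
Solving these 7 simultaneous equations (Gaussian elimination) gives:
  V_1 = 4.866 V, V_2 = 4.858 V, V_3 = 4.976 V, V_4 = 4.909 V
  V_5 = 0.0111 V, V_6 = 4.975 V, V_7 = 0.07955 V
Power in each resistor, P = (ΔV)²/R:
  P_R1 = (5 - 4.866)²/91 = 0.0001966 W
  P_R2 = (4.866 - 4.858)²/2.4 = 0.00002506 W
  P_R3 = (4.976 - 4.909)²/15 = 0.0003068 W
  P_R4 = (4.909 - 0.0111)²/2700 = 0.008883 W
  P_R5 = (4.975 - 0.07955)²/43000 = 0.0005573 W
  P_R6 = (0.07955 - 0)²/75 = 0.00008438 W
  P_R7 = (5 - 4.976)²/5.1 = 0.0001096 W
  P_R8 = (4.866 - 4.909)²/24 = 0.00007448 W
  P_R9 = (4.858 - 0.0111)²/1500 = 0.01566 W
  P_R10 = (4.976 - 4.975)²/12 = 0.0000001555 W
  P_R11 = (4.909 - 0.07955)²/5100 = 0.004572 W
  P_R12 = (0.0111 - 0)²/2.2 = 0.000056 W
P_total = P_R1 + P_R2 + P_R3 + P_R4 + P_R5 + P_R6 + P_R7 + P_R8 + P_R9 + P_R10 + P_R11 + P_R12 = 0.03053 W

Final answer: 0.03053 W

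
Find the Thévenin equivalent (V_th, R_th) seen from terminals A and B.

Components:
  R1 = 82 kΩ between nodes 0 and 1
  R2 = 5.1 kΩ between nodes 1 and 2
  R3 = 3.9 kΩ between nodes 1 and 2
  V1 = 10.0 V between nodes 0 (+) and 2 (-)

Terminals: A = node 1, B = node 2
Step 1 — V_th is the open-circuit voltage V_A - V_B (nothing connected across the terminals).
Nodal analysis, taking node 2 as the 0 V reference.
Source V1 fixes V_0 = 10 V.
KCL at each unknown node (sum of currents leaving = 0; resistances in Ω):
  Node 1: (V_1 - 10)/82000 + (V_1 - 0)/5100 + (V_1 - 0)/3900 = 0
Collecting terms: 0.0004647 × V_1 = 0.000122  =>  V_1 = 0.2624 V
V_th = V_1 - V_2 = 0.2624 - 0 = 0.2624 V
Step 2 — R_th: zero the source — replace V1 by a short circuit (node 2 merges into node 0) — and find the resistance seen between A (node 1) and B (node 0).
Reduce the network between node 1 (A) and node 0 (B) by series/parallel combination:
  Rp1 = R1 ‖ R2 ‖ R3 (parallel, all between nodes 0 and 1) = 1/(1/82000 + 1/5100 + 1/3900) = 2152 Ω
R_th = 2.152 kΩ

Final answer: V_th = 0.2624 V, R_th = 2.152 kΩ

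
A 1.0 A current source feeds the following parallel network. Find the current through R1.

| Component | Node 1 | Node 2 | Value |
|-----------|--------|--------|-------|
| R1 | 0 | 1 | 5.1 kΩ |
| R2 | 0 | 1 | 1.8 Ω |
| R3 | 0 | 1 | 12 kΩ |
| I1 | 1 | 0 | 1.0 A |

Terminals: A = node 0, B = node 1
All resistors sit directly between nodes 0 and 1, so they are in parallel and share one voltage V; the full source current 1 A splits among them.
1/R_par = 1/5100 + 1/1.8 + 1/12000 = 0.5558 S  =>  R_par = 1.799 Ω
V = I × R_par = 1 × 1.799 = 1.799 V
I_R1 = V/R1 = 1.799/5100 = 0.0003528 A

Final answer: 0.0003528 A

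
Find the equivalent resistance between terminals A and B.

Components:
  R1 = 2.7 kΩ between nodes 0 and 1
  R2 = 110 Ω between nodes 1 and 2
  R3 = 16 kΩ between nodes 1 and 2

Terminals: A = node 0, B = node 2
Reduce the network between node 0 (A) and node 2 (B) by series/parallel combination:
  Rp1 = R2 ‖ R3 (parallel, both between nodes 1 and 2) = 1/(1/110 + 1/16000) = 109.2 Ω
  Rs1 = R1 + Rp1 (series, joined only at node 1) = 2700 + 109.2 = 2809 Ω
R_eq = 2.809 kΩ

Final answer: 2.809 kΩ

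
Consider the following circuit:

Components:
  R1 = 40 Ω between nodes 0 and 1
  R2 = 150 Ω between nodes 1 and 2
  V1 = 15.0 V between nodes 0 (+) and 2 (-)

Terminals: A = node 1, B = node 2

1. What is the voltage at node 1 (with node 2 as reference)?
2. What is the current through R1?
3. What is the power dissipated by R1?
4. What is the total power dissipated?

Nodal analysis, taking node 2 as the 0 V reference.
Source V1 fixes V_0 = 15 V.
KCL at each unknown node (sum of currents leaving = 0; resistances in Ω):
  Node 1: (V_1 - 15)/40 + (V_1 - 0)/150 = 0
Collecting terms: 0.03167 × V_1 = 0.375  =>  V_1 = 11.84 V
Part 1:
  Read off the nodal solution: V_1 = 11.84 V
Part 2:
  I_R1 = (V_0 - V_1)/R1 = (15 - 11.84)/40 = 0.07895 A
  Magnitude: I_R1 = 0.07895 A
Part 3:
  I_R1 = (V_0 - V_1)/R1 = (15 - 11.84)/40 = 0.07895 A
  P_R1 = I_R1² × R1 = (0.07895)² × 40 = 0.2493 W
Part 4:
  Power in each resistor, P = (ΔV)²/R:
    P_R1 = (15 - 11.84)²/40 = 0.2493 W
    P_R2 = (11.84 - 0)²/150 = 0.9349 W
  P_total = P_R1 + P_R2 = 1.184 W

Final answers:
1. V_1 = 11.84 V
2. I_R1 = 0.07895 A
3. P_R1 = 0.2493 W
4. P_total = 1.184 W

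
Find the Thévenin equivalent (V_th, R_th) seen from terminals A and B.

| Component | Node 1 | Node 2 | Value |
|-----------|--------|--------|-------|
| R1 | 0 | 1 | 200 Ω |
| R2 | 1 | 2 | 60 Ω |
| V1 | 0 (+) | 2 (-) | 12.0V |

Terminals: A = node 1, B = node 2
Step 1 — V_th is the open-circuit voltage V_A - V_B (nothing connected across the terminals).
Nodal analysis, taking node 2 as the 0 V reference.
Source V1 fixes V_0 = 12 V.
KCL at each unknown node (sum of currents leaving = 0; resistances in Ω):
  Node 1: (V_1 - 12)/200 + (V_1 - 0)/60 = 0
Collecting terms: 0.02167 × V_1 = 0.06  =>  V_1 = 2.769 V
V_th = V_1 - V_2 = 2.769 - 0 = 2.769 V
Step 2 — R_th: zero the source — replace V1 by a short circuit (node 2 merges into node 0) — and find the resistance seen between A (node 1) and B (node 0).
Reduce the network between node 1 (A) and node 0 (B) by series/parallel combination:
  Rp1 = R1 ‖ R2 (parallel, both between nodes 0 and 1) = 1/(1/200 + 1/60) = 46.15 Ω
R_th = 46.15 Ω

Final answer: V_th = 2.769 V, R_th = 46.15 Ω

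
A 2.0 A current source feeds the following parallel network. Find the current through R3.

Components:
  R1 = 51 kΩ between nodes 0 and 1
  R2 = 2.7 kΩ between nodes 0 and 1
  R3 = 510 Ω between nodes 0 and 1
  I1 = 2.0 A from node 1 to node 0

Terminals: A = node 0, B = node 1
All resistors sit directly between nodes 0 and 1, so they are in parallel and share one voltage V; the full source current 2 A splits among them.
1/R_par = 1/51000 + 1/2700 + 1/510 = 0.002351 S  =>  R_par = 425.4 Ω
V = I × R_par = 2 × 425.4 = 850.8 V
I_R3 = V/R3 = 850.8/510 = 1.668 A

Final answer: 1.668 A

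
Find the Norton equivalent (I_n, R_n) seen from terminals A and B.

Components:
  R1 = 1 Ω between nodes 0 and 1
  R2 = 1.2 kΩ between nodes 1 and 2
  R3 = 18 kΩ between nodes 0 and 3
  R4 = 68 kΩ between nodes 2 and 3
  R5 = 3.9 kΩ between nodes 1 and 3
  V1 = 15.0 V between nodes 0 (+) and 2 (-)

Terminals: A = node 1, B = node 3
Find the Thévenin equivalent first; then I_n = V_th/R_th and R_n = R_th.
Step 1 — V_th is the open-circuit voltage V_A - V_B (nothing connected across the terminals).
Nodal analysis, taking node 2 as the 0 V reference.
Source V1 fixes V_0 = 15 V.
KCL at each unknown node (sum of currents leaving = 0; resistances in Ω):
  Node 1: (V_1 - 15)/1 + (V_1 - 0)/1200 + (V_1 - V_3)/3900 = 0
  Node 3: (V_3 - 15)/18000 + (V_3 - 0)/68000 + (V_3 - V_1)/3900 = 0
Collecting terms (coefficients in siemens):
  1.001·V_1 - 0.0002564·V_3 = 15
  0.0003267·V_3 - 0.0002564·V_1 = 0.0008333
Determinant D = (1.001)(0.0003267) - (-0.0002564)(-0.0002564) = 0.000327
V_1 = [(15)(0.0003267) - (-0.0002564)(0.0008333)]/D = 14.99 V
V_3 = [(1.001)(0.0008333) - (15)(-0.0002564)]/D = 14.31 V
V_th = V_1 - V_3 = 14.99 - 14.31 = 0.6725 V
Step 2 — R_th: zero the source — replace V1 by a short circuit (node 2 merges into node 0) — and find the resistance seen between A (node 1) and B (node 3).
Reduce the network between node 1 (A) and node 3 (B) by series/parallel combination:
  Rp1 = R1 ‖ R2 (parallel, both between nodes 0 and 1) = 1/(1/1 + 1/1200) = 0.9992 Ω
  Rp2 = R3 ‖ R4 (parallel, both between nodes 0 and 3) = 1/(1/18000 + 1/68000) = 14230 Ω
  Rs1 = Rp1 + Rp2 (series, joined only at node 0) = 0.9992 + 14230 = 14230 Ω
  Rp3 = R5 ‖ Rs1 (parallel, both between nodes 1 and 3) = 1/(1/3900 + 1/14230) = 3061 Ω
R_th = 3.061 kΩ
I_n = V_th/R_th = 0.6725/3061 = 0.0002197 A, and R_n = R_th = 3.061 kΩ

Final answer: I_n = 0.0002197 A, R_n = 3.061 kΩ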